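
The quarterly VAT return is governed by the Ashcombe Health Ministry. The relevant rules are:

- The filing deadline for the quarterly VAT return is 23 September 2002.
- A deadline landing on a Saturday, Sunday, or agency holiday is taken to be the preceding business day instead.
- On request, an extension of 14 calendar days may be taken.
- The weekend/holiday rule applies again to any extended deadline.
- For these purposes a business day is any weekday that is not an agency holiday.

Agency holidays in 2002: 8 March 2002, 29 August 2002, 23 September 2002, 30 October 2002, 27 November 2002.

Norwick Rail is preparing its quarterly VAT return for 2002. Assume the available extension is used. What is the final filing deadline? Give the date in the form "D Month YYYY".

Start from the fixed due date, 23 September 2002.
Because 23 September 2002 is a listed holiday, the deadline becomes 20 September 2002 (Friday).
Add the 14 calendar-day extension to 20 September 2002: 4 October 2002.
4 October 2002 (Friday) is already a business day.
The final due date is 4 October 2002.

4 October 2002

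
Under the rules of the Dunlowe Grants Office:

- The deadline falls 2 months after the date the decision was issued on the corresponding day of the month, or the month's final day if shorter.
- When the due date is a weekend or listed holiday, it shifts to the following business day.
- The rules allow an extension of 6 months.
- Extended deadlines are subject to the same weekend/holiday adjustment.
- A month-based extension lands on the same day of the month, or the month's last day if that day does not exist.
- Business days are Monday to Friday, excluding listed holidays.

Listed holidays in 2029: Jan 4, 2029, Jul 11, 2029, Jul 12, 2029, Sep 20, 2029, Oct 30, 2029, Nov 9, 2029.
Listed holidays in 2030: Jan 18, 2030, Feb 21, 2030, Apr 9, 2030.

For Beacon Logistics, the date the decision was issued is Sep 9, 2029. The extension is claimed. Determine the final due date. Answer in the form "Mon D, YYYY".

May 13, 2030

2 months after Sep 9, 2029, on the same day of the month, is Nov 9, 2029.
Nov 9, 2029 is a listed holiday; the next business day is Nov 12, 2029 (Monday).
The 6 months extension carries Nov 12, 2029 to May 12, 2030.
May 12, 2030 is a Sunday; the next business day is May 13, 2030 (Monday).
The final due date is May 13, 2030.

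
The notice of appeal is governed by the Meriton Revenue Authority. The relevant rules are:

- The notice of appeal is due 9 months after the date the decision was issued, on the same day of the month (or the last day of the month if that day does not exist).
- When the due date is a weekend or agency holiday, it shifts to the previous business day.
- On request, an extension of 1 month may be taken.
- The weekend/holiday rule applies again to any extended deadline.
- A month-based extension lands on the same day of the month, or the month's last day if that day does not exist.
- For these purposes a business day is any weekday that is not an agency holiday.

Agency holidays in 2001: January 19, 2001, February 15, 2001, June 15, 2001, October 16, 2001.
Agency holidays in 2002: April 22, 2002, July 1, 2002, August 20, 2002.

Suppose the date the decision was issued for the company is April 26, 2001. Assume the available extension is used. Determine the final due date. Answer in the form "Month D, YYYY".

February 25, 2002

9 months from April 26, 2001 is January 26, 2002.
January 26, 2002 falls on a Saturday. Rolling to the preceding business day gives January 25, 2002, a Friday.
The 1 month extension carries January 25, 2002 to February 25, 2002.
February 25, 2002 is a Monday and not a listed holiday, so it stands.
The final due date is February 25, 2002.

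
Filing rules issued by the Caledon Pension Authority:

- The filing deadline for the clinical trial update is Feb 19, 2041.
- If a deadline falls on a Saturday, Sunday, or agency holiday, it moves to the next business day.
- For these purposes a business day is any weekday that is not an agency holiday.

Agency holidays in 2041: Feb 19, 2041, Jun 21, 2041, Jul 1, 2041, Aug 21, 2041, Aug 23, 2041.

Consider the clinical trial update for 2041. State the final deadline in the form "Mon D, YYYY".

Feb 20, 2041

The stated deadline is Feb 19, 2041.
Because Feb 19, 2041 is a listed holiday, the deadline becomes Feb 20, 2041 (Wednesday).
Deadline: Feb 20, 2041.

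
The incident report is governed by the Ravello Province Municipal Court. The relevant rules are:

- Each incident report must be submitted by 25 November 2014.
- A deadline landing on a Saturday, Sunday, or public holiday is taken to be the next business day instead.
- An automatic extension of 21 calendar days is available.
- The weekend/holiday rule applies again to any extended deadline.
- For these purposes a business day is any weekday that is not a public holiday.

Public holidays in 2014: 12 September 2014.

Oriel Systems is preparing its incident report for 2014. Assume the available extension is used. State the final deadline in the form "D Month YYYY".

16 December 2014

Start from the fixed due date, 25 November 2014.
Since 25 November 2014 is a Tuesday and not a holiday, the date is unchanged.
Add the 21 calendar-day extension to 25 November 2014: 16 December 2014.
Since 16 December 2014 is a Tuesday and not a holiday, the date is unchanged.
So the filing is due 16 December 2014.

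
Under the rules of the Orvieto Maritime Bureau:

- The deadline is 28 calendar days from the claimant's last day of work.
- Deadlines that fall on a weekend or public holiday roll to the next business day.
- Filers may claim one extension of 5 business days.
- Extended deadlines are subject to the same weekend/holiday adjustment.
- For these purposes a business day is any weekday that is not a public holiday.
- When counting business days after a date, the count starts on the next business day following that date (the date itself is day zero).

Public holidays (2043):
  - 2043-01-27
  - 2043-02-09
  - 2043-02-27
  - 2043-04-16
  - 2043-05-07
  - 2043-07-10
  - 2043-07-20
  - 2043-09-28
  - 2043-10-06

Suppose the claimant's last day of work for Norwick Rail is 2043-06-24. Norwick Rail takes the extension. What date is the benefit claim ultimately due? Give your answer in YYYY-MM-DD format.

2043-07-29

Adding 28 calendar days to 2043-06-24 gives 2043-07-22.
2043-07-22 is a Wednesday and not a listed holiday, so it stands.
The 5-business-day extension runs from 2043-07-22 to 2043-07-29.
Since 2043-07-29 is a Wednesday and not a holiday, the date is unchanged.
Final deadline: 2043-07-29.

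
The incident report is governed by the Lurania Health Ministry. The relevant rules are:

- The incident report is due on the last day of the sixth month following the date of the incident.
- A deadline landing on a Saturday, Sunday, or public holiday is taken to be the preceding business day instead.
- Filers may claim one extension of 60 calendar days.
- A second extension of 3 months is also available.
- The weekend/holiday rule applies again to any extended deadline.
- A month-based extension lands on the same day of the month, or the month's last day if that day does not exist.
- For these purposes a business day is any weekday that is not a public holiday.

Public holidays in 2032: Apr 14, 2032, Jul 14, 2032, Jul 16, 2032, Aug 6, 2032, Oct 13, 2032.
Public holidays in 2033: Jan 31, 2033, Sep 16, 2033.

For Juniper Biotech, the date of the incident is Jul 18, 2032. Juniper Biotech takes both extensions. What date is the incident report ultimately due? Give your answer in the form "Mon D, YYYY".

6 months after Jul 18, 2032 is January 2033; that month ends on Jan 31, 2033.
Because Jan 31, 2033 is a listed holiday, the deadline becomes Jan 28, 2033 (Friday).
Applying the 60-calendar-day extension: Jan 28, 2033 + 60 days = Mar 29, 2033.
Mar 29, 2033 falls on a Tuesday, which is a business day, so no adjustment is needed.
The 3 months extension carries Mar 29, 2033 to Jun 29, 2033.
Jun 29, 2033 falls on a Wednesday, which is a business day, so no adjustment is needed.
Deadline: Jun 29, 2033.

Jun 29, 2033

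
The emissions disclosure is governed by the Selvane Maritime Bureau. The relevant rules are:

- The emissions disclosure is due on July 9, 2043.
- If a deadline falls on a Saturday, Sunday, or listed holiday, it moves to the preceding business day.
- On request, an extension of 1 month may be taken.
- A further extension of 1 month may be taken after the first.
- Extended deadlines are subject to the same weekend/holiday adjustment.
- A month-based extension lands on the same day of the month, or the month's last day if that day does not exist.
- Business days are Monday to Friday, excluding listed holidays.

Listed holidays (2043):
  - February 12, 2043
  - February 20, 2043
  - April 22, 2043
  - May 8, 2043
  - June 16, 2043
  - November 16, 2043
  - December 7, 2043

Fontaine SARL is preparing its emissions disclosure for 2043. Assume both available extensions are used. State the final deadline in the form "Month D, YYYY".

September 7, 2043

Start from the fixed due date, July 9, 2043.
July 9, 2043 falls on a Thursday, which is a business day, so no adjustment is needed.
The 1 month extension carries July 9, 2043 to August 9, 2043.
August 9, 2043 is a Sunday, so it moves to the preceding business day, August 7, 2043 (Friday).
Applying the 1 month extension: 1 month after August 7, 2043 is September 7, 2043.
September 7, 2043 falls on a Monday, which is a business day, so no adjustment is needed.
Final deadline: September 7, 2043.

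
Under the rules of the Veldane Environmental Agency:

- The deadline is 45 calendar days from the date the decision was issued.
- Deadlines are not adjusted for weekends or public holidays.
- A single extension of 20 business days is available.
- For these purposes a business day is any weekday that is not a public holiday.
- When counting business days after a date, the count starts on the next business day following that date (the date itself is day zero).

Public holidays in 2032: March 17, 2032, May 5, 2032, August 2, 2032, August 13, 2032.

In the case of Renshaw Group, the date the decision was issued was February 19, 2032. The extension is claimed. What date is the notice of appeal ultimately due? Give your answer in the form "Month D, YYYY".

Adding 45 calendar days to February 19, 2032 gives April 4, 2032.
No adjustment is made for weekends or holidays, so April 4, 2032 stands.
Applying the 20-business-day extension: 20 business days after April 4, 2032 is April 30, 2032.
No adjustment is made for weekends or holidays, so April 30, 2032 stands.
So the filing is due April 30, 2032.

April 30, 2032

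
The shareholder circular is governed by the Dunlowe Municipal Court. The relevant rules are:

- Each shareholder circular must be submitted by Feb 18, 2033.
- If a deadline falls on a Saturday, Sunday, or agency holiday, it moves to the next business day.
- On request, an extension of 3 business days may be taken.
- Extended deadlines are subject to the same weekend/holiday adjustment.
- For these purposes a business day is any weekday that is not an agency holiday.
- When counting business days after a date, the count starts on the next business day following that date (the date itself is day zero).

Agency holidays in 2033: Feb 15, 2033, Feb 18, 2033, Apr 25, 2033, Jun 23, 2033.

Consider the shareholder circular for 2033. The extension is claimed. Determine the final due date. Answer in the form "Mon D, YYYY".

The stated deadline is Feb 18, 2033.
Feb 18, 2033 falls on a listed holiday. Rolling to the next business day gives Feb 21, 2033, a Monday.
The 3-business-day extension runs from Feb 21, 2033 to Feb 24, 2033.
Feb 24, 2033 is a Thursday and not a listed holiday, so it stands.
So the filing is due Feb 24, 2033.

Feb 24, 2033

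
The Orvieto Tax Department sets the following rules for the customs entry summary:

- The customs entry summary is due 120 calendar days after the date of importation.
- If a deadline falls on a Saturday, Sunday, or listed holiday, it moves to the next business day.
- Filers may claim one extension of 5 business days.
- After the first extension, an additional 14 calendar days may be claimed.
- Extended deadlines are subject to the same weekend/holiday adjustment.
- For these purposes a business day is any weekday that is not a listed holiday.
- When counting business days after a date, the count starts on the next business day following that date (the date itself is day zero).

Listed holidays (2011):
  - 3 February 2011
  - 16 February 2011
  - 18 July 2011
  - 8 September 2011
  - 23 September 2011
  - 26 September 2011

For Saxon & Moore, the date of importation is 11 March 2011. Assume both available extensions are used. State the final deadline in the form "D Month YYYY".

2 August 2011

Adding 120 calendar days to 11 March 2011 gives 9 July 2011.
9 July 2011 is a Saturday; the next business day is 11 July 2011 (Monday).
The 5-business-day extension runs from 11 July 2011 to 19 July 2011.
Since 19 July 2011 is a Tuesday and not a holiday, the date is unchanged.
With the 14-day extension, 19 July 2011 becomes 2 August 2011.
2 August 2011 is a Tuesday and not a listed holiday, so it stands.
Final deadline: 2 August 2011.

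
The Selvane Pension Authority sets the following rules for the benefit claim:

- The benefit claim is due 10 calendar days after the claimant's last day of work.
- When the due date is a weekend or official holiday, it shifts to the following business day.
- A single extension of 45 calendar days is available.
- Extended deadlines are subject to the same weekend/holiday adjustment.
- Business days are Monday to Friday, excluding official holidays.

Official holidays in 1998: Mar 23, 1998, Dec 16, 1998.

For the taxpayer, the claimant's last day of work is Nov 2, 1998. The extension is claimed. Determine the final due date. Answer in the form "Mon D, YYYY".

10 calendar days after Nov 2, 1998 is Nov 12, 1998.
Nov 12, 1998 falls on a Thursday, which is a business day, so no adjustment is needed.
The 45-calendar-day extension moves the deadline from Nov 12, 1998 to Dec 27, 1998.
Dec 27, 1998 falls on a Sunday. Rolling to the next business day gives Dec 28, 1998, a Monday.
So the filing is due Dec 28, 1998.

Dec 28, 1998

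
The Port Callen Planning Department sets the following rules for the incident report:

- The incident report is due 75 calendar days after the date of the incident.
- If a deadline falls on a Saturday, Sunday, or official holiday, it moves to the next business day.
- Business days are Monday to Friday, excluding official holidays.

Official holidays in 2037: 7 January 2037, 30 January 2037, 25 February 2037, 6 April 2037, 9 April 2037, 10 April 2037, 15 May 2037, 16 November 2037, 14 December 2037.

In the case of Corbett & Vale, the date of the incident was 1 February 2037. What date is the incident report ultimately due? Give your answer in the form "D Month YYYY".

17 April 2037

Adding 75 calendar days to 1 February 2037 gives 17 April 2037.
17 April 2037 is a Friday and not a listed holiday, so it stands.
So the filing is due 17 April 2037.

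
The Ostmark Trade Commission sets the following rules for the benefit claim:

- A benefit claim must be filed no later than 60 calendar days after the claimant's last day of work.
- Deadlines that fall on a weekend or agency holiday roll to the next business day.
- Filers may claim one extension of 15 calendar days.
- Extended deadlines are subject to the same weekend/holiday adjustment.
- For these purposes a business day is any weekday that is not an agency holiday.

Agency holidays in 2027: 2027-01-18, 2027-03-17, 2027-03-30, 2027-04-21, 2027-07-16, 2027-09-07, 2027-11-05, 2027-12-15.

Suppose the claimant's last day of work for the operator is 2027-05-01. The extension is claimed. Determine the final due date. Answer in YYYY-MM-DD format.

2027-07-15

60 calendar days after 2027-05-01 is 2027-06-30.
2027-06-30 (Wednesday) is already a business day.
The 15-calendar-day extension moves the deadline from 2027-06-30 to 2027-07-15.
2027-07-15 (Thursday) is already a business day.
Deadline: 2027-07-15.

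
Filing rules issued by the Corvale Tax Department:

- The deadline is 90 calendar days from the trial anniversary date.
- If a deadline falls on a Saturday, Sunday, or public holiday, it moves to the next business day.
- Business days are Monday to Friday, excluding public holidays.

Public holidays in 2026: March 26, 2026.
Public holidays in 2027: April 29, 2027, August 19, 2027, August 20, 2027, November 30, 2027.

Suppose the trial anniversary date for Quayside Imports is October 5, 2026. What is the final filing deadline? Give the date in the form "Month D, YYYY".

Trigger date October 5, 2026 + 90 calendar days = January 3, 2027.
January 3, 2027 falls on a Sunday. Rolling to the next business day gives January 4, 2027, a Monday.
The final due date is January 4, 2027.

January 4, 2027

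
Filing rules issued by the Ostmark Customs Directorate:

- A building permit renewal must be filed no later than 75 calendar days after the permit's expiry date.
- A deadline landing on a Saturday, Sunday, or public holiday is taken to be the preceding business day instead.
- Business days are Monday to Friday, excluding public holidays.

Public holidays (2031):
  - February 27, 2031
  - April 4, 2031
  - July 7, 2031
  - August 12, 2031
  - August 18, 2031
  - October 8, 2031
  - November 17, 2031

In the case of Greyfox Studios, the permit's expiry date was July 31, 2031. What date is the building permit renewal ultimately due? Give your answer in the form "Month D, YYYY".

From July 31, 2031, 75 calendar days later is October 14, 2031.
October 14, 2031 is a Tuesday and not a listed holiday, so it stands.
Deadline: October 14, 2031.

October 14, 2031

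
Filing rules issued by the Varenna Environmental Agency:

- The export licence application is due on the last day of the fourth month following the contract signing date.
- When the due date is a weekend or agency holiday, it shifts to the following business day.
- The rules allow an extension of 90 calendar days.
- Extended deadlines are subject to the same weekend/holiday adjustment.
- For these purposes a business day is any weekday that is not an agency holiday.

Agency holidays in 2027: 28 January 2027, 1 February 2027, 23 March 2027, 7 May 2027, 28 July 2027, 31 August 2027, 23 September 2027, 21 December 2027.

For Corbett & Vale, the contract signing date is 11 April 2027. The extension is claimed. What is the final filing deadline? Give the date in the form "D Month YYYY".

30 November 2027

4 months after 11 April 2027 falls in August 2027; the last day of that month is 31 August 2027.
31 August 2027 falls on a listed holiday. Rolling to the next business day gives 1 September 2027, a Wednesday.
With the 90-day extension, 1 September 2027 becomes 30 November 2027.
30 November 2027 (Tuesday) is already a business day.
So the filing is due 30 November 2027.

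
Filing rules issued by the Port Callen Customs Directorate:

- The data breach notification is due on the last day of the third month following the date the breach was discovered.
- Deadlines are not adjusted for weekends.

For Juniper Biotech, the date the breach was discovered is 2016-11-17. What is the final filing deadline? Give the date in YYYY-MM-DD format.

3 months after 2016-11-17 is February 2017; that month ends on 2017-02-28.
2017-02-28 falls on a Tuesday. The rules make no weekend/holiday allowance, so it remains 2017-02-28.
So the filing is due 2017-02-28.

2017-02-28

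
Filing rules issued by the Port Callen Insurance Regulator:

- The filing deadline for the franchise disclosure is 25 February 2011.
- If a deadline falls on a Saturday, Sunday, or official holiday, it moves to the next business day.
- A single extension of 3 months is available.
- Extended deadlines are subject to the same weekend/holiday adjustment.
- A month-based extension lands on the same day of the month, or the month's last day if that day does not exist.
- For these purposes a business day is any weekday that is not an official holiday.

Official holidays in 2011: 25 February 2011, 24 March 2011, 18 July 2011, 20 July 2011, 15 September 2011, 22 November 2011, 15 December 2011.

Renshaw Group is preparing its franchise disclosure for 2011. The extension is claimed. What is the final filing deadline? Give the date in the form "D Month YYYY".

30 May 2011

The stated deadline is 25 February 2011.
Because 25 February 2011 is a listed holiday, the deadline becomes 28 February 2011 (Monday).
Applying the 3 months extension: 3 months after 28 February 2011 is 28 May 2011.
28 May 2011 is a Saturday; the next business day is 30 May 2011 (Monday).
Final deadline: 30 May 2011.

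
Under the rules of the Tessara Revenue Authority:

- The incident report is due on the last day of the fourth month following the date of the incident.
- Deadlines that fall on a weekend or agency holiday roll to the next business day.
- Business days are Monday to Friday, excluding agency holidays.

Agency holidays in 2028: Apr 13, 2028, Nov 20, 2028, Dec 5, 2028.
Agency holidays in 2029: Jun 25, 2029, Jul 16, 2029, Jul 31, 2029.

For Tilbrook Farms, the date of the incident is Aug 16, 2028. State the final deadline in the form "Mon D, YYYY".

Jan 1, 2029

4 months after Aug 16, 2028 is December 2028; that month ends on Dec 31, 2028.
Dec 31, 2028 is a Sunday; the next business day is Jan 1, 2029 (Monday).
Deadline: Jan 1, 2029.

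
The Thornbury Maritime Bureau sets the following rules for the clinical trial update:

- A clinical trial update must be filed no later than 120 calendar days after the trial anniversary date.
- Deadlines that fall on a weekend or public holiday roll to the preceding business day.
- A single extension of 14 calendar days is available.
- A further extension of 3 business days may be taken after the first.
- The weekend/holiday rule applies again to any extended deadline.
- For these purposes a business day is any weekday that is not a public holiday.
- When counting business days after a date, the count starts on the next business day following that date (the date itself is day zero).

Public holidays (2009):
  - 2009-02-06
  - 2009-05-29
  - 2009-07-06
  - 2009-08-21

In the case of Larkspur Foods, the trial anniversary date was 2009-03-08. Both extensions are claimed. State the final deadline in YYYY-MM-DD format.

2009-07-22

Trigger date 2009-03-08 + 120 calendar days = 2009-07-06.
2009-07-06 falls on a listed holiday. Rolling to the preceding business day gives 2009-07-03, a Friday.
The 14-calendar-day extension moves the deadline from 2009-07-03 to 2009-07-17.
Since 2009-07-17 is a Friday and not a holiday, the date is unchanged.
The 3-business-day extension runs from 2009-07-17 to 2009-07-22.
Since 2009-07-22 is a Wednesday and not a holiday, the date is unchanged.
Final deadline: 2009-07-22.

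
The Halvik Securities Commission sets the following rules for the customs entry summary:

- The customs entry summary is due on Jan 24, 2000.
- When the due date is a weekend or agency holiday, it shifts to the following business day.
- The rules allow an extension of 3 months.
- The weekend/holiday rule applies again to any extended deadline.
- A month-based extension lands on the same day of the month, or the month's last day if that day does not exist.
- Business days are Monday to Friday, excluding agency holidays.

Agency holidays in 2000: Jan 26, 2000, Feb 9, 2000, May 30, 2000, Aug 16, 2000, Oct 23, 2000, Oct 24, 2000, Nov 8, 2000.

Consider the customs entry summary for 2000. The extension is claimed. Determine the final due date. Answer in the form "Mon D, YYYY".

Apr 24, 2000

Start from the fixed due date, Jan 24, 2000.
Jan 24, 2000 falls on a Monday, which is a business day, so no adjustment is needed.
Applying the 3 months extension: 3 months after Jan 24, 2000 is Apr 24, 2000.
Since Apr 24, 2000 is a Monday and not a holiday, the date is unchanged.
Final deadline: Apr 24, 2000.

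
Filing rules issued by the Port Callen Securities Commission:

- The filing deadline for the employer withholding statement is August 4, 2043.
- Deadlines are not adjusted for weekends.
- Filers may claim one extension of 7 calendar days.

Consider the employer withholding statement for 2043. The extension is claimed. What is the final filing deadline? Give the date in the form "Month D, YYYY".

August 11, 2043

Start from the fixed due date, August 4, 2043.
No adjustment is made for weekends or holidays, so August 4, 2043 stands.
Add the 7 calendar-day extension to August 4, 2043: August 11, 2043.
August 11, 2043 is a Tuesday; no weekend or holiday adjustment applies.
Deadline: August 11, 2043.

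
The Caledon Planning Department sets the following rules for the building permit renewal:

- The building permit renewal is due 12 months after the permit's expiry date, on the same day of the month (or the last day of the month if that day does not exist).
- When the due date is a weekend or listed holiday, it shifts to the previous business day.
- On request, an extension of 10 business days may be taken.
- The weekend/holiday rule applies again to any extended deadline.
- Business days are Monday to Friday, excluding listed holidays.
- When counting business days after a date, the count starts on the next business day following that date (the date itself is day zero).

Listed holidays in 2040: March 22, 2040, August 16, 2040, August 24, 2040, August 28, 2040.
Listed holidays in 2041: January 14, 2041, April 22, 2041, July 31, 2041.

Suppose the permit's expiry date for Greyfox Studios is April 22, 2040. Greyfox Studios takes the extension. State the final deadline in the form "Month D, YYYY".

May 6, 2041

12 months after April 22, 2040, on the same day of the month, is April 22, 2041.
April 22, 2041 falls on a listed holiday. Rolling to the preceding business day gives April 19, 2041, a Friday.
Counting 10 further business days from April 19, 2041 reaches May 6, 2041.
May 6, 2041 is a Monday and not a listed holiday, so it stands.
Deadline: May 6, 2041.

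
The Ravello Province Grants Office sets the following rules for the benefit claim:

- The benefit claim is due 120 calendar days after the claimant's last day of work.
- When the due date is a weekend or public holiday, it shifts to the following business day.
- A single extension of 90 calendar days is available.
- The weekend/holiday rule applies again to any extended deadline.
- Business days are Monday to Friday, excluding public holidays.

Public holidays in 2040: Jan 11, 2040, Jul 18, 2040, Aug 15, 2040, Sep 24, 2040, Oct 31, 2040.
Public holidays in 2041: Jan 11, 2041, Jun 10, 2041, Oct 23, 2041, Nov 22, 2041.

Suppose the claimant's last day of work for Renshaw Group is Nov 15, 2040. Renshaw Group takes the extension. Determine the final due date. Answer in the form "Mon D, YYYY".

Adding 120 calendar days to Nov 15, 2040 gives Mar 15, 2041.
Since Mar 15, 2041 is a Friday and not a holiday, the date is unchanged.
Add the 90 calendar-day extension to Mar 15, 2041: Jun 13, 2041.
Jun 13, 2041 (Thursday) is already a business day.
Final deadline: Jun 13, 2041.

Jun 13, 2041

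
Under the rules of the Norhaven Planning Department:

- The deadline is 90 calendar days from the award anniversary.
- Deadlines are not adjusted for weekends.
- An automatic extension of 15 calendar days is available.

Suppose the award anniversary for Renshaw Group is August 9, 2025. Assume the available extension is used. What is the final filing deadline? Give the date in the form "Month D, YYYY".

Trigger date August 9, 2025 + 90 calendar days = November 7, 2025.
November 7, 2025 is a Friday; no weekend or holiday adjustment applies.
Add the 15 calendar-day extension to November 7, 2025: November 22, 2025.
November 22, 2025 is a Saturday; no weekend or holiday adjustment applies.
The final due date is November 22, 2025.

November 22, 2025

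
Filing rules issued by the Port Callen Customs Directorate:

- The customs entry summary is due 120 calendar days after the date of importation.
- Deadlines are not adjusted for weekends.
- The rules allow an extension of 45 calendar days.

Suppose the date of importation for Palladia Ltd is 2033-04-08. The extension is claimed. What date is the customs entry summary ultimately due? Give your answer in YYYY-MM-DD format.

2033-09-20

Trigger date 2033-04-08 + 120 calendar days = 2033-08-06.
2033-08-06 is a Saturday; no weekend or holiday adjustment applies.
Applying the 45-calendar-day extension: 2033-08-06 + 45 days = 2033-09-20.
No adjustment is made for weekends or holidays, so 2033-09-20 stands.
Final deadline: 2033-09-20.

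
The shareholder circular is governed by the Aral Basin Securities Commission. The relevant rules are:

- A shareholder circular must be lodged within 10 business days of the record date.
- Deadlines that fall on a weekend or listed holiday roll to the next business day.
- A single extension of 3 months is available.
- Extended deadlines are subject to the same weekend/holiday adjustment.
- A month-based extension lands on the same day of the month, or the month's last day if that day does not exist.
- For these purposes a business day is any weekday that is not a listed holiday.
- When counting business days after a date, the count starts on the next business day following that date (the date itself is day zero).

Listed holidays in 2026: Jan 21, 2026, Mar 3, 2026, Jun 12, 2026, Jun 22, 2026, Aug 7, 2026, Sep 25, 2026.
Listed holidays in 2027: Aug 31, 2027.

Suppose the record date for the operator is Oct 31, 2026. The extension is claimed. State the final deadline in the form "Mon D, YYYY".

Starting the day after Oct 31, 2026 and counting 10 business days lands on Nov 13, 2026.
Nov 13, 2026 (Friday) is already a business day.
Add 3 months to Nov 13, 2026: Feb 13, 2027.
Because Feb 13, 2027 is a Saturday, the deadline becomes Feb 15, 2027 (Monday).
So the filing is due Feb 15, 2027.

Feb 15, 2027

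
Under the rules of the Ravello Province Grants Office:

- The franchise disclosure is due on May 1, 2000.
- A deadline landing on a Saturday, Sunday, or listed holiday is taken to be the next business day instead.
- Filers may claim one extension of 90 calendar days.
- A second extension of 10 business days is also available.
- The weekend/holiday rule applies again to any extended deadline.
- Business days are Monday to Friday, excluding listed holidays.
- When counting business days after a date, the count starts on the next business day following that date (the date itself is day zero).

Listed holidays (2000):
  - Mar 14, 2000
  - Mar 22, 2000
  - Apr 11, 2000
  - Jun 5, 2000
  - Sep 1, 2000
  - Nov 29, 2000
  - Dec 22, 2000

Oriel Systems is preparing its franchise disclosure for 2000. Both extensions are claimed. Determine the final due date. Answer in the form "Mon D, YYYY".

The statutory due date is May 1, 2000.
May 1, 2000 (Monday) is already a business day.
Add the 90 calendar-day extension to May 1, 2000: Jul 30, 2000.
Jul 30, 2000 is a Sunday; the next business day is Jul 31, 2000 (Monday).
The 10-business-day extension runs from Jul 31, 2000 to Aug 14, 2000.
Aug 14, 2000 falls on a Monday, which is a business day, so no adjustment is needed.
So the filing is due Aug 14, 2000.

Aug 14, 2000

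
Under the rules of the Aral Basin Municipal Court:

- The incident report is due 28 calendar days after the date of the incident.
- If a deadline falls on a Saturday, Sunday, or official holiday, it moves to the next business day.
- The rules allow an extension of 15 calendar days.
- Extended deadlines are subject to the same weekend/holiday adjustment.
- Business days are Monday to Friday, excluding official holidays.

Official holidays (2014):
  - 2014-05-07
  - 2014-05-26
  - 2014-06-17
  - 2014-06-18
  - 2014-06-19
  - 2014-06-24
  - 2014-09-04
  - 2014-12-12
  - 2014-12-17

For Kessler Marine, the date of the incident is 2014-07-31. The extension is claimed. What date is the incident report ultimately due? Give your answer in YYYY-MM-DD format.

Adding 28 calendar days to 2014-07-31 gives 2014-08-28.
2014-08-28 is a Thursday and not a listed holiday, so it stands.
With the 15-day extension, 2014-08-28 becomes 2014-09-12.
2014-09-12 is a Friday and not a listed holiday, so it stands.
The final due date is 2014-09-12.

2014-09-12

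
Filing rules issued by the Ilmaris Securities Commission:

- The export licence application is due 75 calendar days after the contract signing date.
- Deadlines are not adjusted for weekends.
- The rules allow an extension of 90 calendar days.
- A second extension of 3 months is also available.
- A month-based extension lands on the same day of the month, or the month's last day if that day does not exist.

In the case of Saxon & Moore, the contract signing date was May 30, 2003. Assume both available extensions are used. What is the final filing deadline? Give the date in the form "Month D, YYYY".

Adding 75 calendar days to May 30, 2003 gives August 13, 2003.
No adjustment is made for weekends or holidays, so August 13, 2003 stands.
Add the 90 calendar-day extension to August 13, 2003: November 11, 2003.
November 11, 2003 is a Tuesday; no weekend or holiday adjustment applies.
Add 3 months to November 11, 2003: February 11, 2004.
No adjustment is made for weekends or holidays, so February 11, 2004 stands.
Final deadline: February 11, 2004.

February 11, 2004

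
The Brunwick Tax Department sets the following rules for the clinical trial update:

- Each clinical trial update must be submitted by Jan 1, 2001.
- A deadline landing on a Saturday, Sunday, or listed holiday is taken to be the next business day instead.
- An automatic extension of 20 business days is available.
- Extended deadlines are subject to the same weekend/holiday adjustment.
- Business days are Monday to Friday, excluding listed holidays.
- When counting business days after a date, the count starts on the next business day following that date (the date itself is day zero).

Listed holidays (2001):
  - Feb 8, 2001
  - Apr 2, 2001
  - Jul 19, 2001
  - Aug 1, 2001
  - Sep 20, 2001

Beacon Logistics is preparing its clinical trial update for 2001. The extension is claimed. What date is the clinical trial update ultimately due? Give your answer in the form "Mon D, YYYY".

Jan 29, 2001

The statutory due date is Jan 1, 2001.
Since Jan 1, 2001 is a Monday and not a holiday, the date is unchanged.
Counting 20 further business days from Jan 1, 2001 reaches Jan 29, 2001.
Jan 29, 2001 falls on a Monday, which is a business day, so no adjustment is needed.
Deadline: Jan 29, 2001.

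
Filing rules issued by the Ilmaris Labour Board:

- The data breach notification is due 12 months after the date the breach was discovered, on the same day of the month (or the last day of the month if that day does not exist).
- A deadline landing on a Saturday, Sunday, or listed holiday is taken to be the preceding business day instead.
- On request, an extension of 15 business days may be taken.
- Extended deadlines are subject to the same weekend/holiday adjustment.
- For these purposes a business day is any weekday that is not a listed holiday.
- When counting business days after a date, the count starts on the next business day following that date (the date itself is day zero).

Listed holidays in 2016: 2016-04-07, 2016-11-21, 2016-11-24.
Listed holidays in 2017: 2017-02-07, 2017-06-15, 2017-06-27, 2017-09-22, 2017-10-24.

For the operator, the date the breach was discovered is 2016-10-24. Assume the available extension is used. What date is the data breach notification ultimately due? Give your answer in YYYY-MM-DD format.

2017-11-14

12 months after 2016-10-24, on the same day of the month, is 2017-10-24.
Because 2017-10-24 is a listed holiday, the deadline becomes 2017-10-23 (Monday).
The 15-business-day extension runs from 2017-10-23 to 2017-11-14.
2017-11-14 falls on a Tuesday, which is a business day, so no adjustment is needed.
Final deadline: 2017-11-14.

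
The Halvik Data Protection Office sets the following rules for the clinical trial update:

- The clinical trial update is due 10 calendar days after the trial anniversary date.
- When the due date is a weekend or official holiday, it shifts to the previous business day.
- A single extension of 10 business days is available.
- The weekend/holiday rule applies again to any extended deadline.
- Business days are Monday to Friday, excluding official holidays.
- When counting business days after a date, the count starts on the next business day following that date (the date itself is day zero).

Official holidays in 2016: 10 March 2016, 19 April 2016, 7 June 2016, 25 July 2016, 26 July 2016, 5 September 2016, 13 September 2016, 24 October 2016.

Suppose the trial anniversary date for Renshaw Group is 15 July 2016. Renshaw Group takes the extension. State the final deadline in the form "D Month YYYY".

9 August 2016

10 calendar days after 15 July 2016 is 25 July 2016.
25 July 2016 falls on a listed holiday. Rolling to the preceding business day gives 22 July 2016, a Friday.
Counting 10 further business days from 22 July 2016 reaches 9 August 2016.
9 August 2016 falls on a Tuesday, which is a business day, so no adjustment is needed.
So the filing is due 9 August 2016.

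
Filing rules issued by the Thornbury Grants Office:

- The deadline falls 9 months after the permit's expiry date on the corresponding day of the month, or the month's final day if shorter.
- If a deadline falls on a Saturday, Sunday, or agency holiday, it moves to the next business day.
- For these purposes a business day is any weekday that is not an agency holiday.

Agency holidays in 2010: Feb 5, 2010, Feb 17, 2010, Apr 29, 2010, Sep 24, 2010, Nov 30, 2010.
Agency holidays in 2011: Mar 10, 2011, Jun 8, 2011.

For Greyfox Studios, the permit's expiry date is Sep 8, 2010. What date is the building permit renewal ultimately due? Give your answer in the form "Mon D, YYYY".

Jun 9, 2011

Moving 9 months forward from Sep 8, 2010 on the corresponding day gives Jun 8, 2011.
Jun 8, 2011 is a listed holiday, so it moves to the next business day, Jun 9, 2011 (Thursday).
Deadline: Jun 9, 2011.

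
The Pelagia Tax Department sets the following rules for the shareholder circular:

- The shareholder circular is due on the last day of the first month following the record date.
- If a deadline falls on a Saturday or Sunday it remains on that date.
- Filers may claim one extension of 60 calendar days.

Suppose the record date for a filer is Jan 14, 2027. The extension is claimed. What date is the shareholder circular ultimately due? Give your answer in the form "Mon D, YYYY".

1 month after Jan 14, 2027 falls in February 2027; the last day of that month is Feb 28, 2027.
Feb 28, 2027 falls on a Sunday. The rules make no weekend/holiday allowance, so it remains Feb 28, 2027.
With the 60-day extension, Feb 28, 2027 becomes Apr 29, 2027.
Apr 29, 2027 is a Thursday; no weekend or holiday adjustment applies.
The final due date is Apr 29, 2027.

Apr 29, 2027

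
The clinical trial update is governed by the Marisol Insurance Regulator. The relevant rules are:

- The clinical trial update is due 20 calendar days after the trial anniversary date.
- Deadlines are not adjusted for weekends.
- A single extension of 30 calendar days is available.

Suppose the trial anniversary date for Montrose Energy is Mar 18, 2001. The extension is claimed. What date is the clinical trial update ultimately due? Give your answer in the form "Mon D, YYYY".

20 calendar days after Mar 18, 2001 is Apr 7, 2001.
No adjustment is made for weekends or holidays, so Apr 7, 2001 stands.
The 30-calendar-day extension moves the deadline from Apr 7, 2001 to May 7, 2001.
May 7, 2001 falls on a Monday. The rules make no weekend/holiday allowance, so it remains May 7, 2001.
The final due date is May 7, 2001.

May 7, 2001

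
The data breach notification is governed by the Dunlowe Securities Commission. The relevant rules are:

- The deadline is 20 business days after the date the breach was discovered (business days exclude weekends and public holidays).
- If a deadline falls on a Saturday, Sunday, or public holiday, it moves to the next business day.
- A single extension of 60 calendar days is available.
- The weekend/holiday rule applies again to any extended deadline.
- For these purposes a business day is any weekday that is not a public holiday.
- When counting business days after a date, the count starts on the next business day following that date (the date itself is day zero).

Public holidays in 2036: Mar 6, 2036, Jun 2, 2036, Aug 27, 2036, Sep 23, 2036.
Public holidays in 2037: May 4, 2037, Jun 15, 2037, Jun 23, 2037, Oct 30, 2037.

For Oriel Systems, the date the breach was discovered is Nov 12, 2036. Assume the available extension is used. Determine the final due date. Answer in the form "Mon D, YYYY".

Counting 20 business days after Nov 12, 2036 (skipping weekends and listed holidays) reaches Dec 10, 2036.
Dec 10, 2036 (Wednesday) is already a business day.
Add the 60 calendar-day extension to Dec 10, 2036: Feb 8, 2037.
Because Feb 8, 2037 is a Sunday, the deadline becomes Feb 9, 2037 (Monday).
Deadline: Feb 9, 2037.

Feb 9, 2037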